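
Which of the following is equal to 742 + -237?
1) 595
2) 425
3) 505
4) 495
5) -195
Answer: 3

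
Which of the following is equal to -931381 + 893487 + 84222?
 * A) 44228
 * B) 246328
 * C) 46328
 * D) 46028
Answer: C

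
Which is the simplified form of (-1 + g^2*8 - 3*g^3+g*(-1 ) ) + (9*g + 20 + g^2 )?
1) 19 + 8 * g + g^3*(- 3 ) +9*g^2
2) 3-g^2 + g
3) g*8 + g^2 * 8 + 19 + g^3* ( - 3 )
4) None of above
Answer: 1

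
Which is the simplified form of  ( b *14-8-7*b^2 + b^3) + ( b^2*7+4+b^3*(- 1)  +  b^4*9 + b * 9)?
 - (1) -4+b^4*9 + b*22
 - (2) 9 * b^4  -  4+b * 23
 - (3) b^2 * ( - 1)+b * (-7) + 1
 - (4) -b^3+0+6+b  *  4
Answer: 2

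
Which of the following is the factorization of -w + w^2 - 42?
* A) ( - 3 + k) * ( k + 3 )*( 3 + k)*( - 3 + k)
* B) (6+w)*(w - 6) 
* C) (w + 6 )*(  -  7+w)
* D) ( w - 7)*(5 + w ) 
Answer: C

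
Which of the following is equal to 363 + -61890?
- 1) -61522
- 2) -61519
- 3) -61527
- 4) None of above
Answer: 3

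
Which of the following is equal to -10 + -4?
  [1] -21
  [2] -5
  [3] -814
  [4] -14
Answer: 4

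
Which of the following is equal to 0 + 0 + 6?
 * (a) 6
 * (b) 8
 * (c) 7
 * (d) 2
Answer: a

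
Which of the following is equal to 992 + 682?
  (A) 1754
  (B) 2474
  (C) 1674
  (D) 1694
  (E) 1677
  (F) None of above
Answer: C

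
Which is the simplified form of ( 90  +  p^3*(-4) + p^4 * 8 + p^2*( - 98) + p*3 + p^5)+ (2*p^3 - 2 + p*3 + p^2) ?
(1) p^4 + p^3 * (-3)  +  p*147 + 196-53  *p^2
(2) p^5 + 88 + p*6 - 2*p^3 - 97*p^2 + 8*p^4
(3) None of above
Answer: 2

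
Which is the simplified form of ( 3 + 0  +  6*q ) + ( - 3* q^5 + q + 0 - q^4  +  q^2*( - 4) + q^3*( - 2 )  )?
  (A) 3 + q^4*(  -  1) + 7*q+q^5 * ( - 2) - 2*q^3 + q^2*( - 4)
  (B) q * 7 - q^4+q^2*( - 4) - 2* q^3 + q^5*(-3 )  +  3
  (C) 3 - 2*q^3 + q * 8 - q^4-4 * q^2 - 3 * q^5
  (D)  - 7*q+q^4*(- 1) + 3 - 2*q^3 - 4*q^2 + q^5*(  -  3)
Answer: B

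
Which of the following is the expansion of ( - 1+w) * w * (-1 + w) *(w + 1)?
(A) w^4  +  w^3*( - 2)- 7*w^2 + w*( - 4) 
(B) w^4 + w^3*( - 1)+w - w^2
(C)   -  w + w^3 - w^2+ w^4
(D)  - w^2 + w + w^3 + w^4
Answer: B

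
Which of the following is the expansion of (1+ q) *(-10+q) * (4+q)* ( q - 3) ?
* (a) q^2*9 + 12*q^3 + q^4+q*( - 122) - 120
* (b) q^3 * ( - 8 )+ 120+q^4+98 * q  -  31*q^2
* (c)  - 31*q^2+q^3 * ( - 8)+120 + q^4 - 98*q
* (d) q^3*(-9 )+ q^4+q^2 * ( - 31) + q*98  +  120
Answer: b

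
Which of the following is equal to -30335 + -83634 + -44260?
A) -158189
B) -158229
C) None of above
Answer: B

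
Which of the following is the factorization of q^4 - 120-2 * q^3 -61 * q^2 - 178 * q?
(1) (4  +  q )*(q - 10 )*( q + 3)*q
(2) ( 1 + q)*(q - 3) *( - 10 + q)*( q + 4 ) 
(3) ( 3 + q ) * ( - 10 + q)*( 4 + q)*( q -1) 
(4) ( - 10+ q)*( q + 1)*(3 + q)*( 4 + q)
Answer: 4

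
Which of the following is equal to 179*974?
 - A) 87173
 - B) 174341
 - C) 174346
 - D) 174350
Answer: C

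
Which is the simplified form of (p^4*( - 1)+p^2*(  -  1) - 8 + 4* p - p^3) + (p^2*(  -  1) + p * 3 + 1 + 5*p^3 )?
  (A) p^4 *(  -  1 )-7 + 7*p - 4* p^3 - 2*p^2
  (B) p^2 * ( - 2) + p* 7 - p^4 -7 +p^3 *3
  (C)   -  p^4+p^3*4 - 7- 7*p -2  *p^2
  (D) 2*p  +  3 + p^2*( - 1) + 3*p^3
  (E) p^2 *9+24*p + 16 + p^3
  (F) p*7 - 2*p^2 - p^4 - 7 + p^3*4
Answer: F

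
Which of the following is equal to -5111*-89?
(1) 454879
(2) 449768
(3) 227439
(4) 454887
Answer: 1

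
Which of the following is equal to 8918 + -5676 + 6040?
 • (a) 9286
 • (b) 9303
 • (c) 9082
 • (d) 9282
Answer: d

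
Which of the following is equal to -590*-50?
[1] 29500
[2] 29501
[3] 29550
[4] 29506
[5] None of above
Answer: 1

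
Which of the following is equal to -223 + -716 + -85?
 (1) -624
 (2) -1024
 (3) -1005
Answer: 2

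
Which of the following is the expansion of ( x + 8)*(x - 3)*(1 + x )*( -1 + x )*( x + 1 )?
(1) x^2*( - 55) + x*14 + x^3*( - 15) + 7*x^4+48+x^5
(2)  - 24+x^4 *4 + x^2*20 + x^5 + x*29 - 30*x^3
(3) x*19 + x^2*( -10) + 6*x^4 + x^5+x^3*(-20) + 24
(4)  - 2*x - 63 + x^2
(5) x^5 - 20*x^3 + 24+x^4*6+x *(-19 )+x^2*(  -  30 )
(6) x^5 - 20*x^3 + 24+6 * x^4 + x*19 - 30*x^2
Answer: 6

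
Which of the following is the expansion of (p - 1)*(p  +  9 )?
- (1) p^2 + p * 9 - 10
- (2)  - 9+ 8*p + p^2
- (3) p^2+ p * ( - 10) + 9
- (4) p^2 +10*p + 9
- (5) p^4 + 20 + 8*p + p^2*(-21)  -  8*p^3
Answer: 2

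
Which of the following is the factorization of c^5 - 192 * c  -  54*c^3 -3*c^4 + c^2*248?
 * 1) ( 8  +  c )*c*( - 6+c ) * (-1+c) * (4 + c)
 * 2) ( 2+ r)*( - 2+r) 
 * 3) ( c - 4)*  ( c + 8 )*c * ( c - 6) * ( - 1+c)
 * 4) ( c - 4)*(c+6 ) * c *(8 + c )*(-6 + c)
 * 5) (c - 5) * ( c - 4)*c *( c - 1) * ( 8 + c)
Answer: 3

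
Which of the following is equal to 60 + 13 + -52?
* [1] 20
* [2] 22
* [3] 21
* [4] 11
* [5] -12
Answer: 3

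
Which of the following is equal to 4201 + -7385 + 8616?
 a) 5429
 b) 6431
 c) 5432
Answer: c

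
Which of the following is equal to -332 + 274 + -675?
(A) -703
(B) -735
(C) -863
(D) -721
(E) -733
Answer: E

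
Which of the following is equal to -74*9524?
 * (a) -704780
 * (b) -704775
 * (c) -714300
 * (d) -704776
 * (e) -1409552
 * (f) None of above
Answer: d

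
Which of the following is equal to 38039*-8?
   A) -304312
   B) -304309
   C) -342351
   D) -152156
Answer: A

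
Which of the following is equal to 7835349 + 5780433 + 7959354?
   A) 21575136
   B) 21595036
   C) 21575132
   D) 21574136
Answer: A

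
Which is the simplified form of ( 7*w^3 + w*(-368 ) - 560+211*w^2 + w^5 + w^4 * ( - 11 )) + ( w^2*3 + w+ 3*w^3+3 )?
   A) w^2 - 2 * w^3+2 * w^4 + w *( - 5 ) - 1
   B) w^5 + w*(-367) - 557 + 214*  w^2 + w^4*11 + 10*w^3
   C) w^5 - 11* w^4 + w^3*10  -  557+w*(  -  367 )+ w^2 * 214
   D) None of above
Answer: C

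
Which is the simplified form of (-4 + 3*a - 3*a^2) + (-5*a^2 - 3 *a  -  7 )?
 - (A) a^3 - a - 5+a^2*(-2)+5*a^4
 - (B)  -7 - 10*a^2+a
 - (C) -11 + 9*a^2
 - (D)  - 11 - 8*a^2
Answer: D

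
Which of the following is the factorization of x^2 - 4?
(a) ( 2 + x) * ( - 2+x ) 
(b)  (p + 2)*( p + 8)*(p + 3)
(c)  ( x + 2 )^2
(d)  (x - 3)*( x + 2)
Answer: a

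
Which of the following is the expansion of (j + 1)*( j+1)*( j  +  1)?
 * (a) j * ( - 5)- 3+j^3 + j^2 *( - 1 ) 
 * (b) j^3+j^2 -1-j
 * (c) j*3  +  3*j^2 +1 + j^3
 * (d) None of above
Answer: c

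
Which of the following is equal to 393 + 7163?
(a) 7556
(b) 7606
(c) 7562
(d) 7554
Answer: a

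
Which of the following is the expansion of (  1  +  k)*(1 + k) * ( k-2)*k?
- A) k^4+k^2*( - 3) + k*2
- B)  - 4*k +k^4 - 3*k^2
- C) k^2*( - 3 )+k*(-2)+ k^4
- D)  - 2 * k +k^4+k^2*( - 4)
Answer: C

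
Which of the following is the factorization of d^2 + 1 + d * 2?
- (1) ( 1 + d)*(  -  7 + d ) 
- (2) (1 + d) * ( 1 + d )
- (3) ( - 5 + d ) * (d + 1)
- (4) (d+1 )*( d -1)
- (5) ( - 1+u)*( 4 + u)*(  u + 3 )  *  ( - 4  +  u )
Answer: 2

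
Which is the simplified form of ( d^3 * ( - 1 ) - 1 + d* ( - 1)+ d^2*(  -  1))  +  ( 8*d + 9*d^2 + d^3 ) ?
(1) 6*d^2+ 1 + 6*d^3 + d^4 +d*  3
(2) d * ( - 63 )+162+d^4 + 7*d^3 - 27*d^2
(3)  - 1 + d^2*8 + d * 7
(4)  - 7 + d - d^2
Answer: 3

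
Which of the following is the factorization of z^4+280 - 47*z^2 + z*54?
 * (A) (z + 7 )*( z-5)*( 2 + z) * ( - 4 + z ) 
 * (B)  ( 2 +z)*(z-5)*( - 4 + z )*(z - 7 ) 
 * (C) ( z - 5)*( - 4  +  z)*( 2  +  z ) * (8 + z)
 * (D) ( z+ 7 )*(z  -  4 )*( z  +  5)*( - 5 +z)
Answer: A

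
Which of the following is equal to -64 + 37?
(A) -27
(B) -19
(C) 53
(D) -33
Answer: A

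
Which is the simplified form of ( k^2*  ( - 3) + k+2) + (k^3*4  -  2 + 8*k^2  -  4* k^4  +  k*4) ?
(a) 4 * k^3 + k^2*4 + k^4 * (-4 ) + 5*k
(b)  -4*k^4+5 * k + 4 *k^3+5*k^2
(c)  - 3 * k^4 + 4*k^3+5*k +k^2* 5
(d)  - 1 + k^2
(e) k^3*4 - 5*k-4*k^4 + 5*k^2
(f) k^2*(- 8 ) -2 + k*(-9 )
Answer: b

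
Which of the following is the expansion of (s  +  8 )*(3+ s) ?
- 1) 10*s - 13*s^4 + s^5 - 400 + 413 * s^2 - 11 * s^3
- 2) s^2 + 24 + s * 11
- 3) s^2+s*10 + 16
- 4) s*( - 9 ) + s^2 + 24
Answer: 2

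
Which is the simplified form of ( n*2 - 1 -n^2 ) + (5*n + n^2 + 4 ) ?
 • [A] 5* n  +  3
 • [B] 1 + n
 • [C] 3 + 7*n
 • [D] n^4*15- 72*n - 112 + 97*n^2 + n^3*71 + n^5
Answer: C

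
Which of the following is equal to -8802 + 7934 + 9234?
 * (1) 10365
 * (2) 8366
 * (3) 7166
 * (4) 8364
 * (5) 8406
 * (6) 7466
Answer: 2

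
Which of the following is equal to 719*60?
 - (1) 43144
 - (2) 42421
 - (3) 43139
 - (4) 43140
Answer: 4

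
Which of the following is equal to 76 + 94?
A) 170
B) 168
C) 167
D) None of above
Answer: A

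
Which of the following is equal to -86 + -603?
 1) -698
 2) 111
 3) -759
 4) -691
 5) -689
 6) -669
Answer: 5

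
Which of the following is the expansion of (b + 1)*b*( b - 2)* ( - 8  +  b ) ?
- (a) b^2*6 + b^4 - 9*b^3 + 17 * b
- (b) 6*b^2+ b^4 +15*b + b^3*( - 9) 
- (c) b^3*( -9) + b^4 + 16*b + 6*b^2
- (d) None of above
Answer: c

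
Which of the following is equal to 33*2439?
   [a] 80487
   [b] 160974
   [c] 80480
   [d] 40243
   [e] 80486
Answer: a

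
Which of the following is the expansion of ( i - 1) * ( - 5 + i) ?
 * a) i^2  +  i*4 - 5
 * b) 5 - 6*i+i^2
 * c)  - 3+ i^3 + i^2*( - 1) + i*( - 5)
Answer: b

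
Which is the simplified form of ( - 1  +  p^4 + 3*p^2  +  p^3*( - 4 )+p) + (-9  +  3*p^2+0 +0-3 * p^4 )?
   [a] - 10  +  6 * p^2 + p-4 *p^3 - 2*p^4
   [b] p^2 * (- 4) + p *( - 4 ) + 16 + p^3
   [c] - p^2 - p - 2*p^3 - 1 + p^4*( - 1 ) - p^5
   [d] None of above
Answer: a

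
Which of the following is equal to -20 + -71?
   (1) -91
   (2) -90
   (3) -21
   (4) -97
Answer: 1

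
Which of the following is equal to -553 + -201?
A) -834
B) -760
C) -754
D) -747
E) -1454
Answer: C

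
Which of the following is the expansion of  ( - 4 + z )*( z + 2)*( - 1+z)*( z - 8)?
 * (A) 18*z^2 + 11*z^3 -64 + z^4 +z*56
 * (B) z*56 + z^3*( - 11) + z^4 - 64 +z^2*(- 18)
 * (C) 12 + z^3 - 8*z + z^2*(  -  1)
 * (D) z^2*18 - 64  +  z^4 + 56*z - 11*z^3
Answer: D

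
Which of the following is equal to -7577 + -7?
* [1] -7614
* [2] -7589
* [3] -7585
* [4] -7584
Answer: 4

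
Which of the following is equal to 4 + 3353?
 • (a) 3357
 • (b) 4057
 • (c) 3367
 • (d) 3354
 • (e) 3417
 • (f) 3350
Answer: a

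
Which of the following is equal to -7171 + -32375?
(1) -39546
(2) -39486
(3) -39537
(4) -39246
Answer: 1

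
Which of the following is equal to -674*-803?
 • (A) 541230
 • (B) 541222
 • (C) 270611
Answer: B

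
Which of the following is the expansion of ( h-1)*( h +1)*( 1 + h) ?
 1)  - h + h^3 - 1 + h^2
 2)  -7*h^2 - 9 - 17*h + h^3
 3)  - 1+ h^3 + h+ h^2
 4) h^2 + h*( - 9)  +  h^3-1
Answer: 1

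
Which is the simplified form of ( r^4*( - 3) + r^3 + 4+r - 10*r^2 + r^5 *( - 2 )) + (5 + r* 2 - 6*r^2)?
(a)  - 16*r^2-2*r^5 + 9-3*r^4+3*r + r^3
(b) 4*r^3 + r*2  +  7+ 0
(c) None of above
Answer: a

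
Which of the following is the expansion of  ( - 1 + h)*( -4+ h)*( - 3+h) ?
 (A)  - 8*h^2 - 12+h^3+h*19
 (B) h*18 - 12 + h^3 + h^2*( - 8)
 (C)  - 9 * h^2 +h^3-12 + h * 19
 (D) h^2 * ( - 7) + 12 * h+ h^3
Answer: A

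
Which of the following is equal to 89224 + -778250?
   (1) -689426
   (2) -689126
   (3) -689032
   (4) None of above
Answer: 4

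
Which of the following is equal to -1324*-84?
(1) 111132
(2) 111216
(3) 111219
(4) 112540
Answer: 2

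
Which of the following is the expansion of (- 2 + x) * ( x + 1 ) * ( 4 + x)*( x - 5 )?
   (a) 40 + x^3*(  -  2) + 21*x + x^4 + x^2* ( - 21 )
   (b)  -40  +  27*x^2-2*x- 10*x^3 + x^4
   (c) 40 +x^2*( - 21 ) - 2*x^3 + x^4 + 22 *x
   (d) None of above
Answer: c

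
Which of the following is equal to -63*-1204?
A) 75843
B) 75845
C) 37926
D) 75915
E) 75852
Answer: E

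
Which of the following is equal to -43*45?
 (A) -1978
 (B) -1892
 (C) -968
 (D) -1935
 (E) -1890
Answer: D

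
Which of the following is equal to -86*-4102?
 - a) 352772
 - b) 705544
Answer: a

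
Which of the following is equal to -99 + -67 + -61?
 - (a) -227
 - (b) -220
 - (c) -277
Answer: a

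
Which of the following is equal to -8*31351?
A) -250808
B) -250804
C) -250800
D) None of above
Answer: A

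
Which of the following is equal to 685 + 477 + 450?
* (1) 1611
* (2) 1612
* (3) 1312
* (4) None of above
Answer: 2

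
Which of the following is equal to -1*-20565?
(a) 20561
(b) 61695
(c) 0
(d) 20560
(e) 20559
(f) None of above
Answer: f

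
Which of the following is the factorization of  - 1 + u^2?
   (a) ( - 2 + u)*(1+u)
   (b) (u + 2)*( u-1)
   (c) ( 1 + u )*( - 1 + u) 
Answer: c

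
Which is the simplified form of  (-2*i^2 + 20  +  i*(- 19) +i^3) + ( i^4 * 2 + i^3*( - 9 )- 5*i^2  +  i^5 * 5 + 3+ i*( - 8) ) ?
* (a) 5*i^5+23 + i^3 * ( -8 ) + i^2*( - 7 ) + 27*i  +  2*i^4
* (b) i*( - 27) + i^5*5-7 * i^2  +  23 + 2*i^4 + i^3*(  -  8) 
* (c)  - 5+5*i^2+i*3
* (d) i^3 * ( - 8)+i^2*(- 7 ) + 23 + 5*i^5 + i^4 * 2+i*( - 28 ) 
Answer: b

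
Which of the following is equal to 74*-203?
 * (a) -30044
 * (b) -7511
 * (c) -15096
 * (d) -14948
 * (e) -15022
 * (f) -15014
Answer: e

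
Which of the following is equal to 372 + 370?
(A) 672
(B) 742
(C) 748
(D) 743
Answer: B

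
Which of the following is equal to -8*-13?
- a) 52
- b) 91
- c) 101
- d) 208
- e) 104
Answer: e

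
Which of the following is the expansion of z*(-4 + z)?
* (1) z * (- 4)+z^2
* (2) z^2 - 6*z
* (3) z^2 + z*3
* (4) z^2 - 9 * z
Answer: 1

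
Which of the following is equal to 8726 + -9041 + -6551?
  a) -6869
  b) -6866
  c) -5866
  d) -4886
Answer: b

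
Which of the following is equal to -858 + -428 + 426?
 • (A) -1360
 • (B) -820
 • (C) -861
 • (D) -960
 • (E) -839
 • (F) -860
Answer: F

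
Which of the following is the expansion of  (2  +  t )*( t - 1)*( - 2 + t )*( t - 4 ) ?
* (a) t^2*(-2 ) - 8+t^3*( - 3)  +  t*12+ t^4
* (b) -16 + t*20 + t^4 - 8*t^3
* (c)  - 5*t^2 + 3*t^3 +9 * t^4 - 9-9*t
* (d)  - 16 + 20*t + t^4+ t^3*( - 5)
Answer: d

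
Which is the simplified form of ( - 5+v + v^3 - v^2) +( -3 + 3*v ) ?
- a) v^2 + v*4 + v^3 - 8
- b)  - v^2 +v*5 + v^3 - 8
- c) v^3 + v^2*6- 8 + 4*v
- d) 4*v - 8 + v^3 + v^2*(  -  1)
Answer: d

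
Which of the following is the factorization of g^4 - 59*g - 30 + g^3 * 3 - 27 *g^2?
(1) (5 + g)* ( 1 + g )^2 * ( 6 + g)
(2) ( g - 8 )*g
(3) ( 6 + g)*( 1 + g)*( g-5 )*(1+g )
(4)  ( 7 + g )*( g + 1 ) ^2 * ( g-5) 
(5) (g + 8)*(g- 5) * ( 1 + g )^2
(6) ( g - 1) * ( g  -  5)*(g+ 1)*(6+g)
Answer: 3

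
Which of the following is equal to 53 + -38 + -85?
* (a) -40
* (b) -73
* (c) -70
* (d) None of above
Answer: c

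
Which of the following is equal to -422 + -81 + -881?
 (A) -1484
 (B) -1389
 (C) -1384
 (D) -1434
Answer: C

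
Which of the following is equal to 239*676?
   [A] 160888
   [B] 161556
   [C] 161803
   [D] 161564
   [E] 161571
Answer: D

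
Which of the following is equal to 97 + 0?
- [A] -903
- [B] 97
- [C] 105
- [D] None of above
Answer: B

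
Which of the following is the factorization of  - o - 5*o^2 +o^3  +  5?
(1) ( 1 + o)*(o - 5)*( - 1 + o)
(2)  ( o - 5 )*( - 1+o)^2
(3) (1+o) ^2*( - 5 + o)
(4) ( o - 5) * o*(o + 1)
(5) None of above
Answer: 1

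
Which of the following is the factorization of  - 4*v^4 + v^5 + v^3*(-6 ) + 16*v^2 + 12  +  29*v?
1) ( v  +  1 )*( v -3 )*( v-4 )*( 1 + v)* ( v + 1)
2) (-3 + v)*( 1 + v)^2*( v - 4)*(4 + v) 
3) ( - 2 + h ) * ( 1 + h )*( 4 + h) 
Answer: 1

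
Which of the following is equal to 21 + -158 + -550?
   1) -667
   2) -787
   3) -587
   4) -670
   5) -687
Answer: 5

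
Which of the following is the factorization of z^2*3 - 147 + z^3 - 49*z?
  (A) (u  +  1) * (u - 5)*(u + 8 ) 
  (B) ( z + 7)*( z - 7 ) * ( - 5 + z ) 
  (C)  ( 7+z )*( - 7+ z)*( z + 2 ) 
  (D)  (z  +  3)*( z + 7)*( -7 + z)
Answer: D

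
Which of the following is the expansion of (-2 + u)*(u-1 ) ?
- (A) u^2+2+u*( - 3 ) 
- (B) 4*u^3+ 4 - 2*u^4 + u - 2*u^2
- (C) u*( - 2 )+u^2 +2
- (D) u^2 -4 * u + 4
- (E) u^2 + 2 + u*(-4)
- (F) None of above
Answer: A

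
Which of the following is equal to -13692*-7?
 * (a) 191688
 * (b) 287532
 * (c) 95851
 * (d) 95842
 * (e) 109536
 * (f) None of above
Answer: f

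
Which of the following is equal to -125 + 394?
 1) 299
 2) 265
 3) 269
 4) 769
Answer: 3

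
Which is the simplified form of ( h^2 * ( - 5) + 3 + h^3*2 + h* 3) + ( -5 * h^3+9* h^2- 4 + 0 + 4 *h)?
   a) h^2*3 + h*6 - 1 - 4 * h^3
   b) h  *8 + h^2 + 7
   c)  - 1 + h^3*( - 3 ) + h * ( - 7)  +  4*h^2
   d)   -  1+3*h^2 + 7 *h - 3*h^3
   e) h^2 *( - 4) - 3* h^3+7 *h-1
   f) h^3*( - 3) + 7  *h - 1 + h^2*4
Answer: f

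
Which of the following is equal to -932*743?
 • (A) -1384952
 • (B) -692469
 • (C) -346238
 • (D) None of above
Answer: D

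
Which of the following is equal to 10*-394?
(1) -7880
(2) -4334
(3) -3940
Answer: 3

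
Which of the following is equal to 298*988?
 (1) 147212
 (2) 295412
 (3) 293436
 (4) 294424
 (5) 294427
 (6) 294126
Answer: 4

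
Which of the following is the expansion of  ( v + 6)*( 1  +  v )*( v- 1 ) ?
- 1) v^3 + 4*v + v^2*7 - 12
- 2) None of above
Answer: 2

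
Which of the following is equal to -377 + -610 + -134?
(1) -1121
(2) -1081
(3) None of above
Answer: 1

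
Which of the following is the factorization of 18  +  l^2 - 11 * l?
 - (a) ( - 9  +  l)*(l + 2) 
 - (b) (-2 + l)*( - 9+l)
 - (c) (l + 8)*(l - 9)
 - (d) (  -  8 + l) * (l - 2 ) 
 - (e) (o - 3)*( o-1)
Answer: b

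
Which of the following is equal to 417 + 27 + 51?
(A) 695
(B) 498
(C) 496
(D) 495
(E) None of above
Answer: D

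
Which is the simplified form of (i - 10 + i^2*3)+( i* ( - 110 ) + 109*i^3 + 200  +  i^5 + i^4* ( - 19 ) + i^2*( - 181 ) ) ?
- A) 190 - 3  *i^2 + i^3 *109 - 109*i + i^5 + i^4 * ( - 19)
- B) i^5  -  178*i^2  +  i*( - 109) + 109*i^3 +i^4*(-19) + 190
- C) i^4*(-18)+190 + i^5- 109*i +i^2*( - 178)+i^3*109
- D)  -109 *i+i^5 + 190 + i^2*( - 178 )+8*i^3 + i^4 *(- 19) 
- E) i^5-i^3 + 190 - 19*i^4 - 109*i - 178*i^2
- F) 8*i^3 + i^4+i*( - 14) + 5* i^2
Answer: B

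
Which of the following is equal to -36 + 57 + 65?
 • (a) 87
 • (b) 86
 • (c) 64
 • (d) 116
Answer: b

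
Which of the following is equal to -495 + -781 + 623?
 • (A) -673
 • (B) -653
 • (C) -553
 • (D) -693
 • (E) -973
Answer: B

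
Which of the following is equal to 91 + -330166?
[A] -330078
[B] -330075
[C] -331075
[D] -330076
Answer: B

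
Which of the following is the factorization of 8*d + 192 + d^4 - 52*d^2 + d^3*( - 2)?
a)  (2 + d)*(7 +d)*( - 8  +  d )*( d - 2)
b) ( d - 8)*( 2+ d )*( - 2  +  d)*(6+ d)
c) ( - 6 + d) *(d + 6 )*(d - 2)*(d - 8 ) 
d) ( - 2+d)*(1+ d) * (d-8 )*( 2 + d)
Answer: b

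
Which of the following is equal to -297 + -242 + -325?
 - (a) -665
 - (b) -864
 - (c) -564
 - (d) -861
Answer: b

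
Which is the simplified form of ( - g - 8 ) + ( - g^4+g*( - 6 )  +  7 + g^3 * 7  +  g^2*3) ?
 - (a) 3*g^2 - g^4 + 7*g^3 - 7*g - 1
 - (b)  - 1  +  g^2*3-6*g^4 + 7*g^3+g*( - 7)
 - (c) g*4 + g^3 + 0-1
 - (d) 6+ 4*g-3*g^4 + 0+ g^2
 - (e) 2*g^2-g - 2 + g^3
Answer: a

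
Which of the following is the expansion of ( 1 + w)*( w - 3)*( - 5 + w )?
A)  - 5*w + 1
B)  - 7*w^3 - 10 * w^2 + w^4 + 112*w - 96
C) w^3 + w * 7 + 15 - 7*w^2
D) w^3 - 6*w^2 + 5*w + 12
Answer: C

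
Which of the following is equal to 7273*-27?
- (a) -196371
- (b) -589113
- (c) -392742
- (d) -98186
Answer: a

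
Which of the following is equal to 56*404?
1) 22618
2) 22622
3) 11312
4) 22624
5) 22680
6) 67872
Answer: 4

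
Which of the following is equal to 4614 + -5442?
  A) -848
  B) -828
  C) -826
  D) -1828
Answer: B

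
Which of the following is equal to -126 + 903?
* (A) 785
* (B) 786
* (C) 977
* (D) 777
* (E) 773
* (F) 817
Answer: D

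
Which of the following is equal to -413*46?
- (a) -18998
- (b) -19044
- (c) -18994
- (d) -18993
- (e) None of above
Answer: a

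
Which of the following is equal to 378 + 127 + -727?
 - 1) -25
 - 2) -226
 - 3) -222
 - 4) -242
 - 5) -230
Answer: 3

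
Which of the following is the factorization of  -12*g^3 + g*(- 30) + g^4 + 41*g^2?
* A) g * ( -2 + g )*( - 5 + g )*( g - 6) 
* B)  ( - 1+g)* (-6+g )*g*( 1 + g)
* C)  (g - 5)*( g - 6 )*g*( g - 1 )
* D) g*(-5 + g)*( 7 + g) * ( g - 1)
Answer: C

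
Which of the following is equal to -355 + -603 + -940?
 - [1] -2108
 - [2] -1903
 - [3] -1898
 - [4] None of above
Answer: 3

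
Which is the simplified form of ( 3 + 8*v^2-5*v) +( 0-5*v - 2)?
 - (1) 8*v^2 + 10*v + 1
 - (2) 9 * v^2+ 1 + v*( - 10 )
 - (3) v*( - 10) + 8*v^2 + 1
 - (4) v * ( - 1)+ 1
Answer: 3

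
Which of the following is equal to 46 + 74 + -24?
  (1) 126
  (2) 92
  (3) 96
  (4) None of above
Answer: 3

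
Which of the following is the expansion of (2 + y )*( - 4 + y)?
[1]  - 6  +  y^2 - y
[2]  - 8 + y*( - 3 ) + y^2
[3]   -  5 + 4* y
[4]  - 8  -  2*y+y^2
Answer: 4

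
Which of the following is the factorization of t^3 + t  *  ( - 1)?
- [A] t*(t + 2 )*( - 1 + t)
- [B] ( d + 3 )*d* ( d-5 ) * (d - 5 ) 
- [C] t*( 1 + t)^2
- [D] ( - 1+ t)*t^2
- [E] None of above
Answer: E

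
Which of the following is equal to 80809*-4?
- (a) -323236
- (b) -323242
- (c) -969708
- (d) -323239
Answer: a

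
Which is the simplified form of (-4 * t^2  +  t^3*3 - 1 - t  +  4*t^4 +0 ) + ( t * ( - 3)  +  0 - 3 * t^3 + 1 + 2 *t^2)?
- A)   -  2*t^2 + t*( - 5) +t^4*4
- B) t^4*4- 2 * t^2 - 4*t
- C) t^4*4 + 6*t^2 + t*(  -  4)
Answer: B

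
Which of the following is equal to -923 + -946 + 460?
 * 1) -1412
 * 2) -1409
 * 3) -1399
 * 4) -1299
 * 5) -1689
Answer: 2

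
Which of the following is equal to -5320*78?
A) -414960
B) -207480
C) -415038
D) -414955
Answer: A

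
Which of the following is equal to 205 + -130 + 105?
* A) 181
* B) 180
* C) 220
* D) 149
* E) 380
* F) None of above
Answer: B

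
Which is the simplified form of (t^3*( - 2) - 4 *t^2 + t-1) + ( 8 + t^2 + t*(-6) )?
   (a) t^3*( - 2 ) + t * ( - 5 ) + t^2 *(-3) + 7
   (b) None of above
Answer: a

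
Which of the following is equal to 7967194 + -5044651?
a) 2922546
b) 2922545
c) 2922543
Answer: c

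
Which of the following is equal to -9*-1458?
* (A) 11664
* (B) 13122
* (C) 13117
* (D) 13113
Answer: B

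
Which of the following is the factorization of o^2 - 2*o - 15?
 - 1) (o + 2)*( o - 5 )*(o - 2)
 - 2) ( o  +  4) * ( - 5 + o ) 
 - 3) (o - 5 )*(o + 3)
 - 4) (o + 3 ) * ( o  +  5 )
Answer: 3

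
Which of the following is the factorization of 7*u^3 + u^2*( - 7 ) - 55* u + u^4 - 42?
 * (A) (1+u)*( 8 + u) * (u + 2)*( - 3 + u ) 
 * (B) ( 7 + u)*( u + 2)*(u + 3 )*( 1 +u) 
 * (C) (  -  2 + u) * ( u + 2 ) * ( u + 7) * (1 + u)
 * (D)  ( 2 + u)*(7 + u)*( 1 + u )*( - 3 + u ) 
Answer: D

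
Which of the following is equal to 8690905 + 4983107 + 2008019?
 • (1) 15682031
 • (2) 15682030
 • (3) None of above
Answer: 1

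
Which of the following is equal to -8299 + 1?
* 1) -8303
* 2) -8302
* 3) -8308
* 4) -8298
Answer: 4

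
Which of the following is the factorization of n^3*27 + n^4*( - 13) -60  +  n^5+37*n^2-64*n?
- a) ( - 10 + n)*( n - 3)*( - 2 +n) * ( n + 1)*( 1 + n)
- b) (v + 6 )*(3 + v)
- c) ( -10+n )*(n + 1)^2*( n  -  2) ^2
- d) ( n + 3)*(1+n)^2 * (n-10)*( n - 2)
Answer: a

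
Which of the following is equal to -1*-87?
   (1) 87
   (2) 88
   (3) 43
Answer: 1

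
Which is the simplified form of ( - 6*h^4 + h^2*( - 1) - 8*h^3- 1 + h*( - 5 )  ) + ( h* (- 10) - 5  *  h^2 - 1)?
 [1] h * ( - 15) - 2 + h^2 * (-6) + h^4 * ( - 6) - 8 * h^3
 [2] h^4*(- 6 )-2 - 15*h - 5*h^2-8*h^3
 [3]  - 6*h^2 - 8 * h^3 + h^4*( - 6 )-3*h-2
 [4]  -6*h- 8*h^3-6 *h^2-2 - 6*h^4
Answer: 1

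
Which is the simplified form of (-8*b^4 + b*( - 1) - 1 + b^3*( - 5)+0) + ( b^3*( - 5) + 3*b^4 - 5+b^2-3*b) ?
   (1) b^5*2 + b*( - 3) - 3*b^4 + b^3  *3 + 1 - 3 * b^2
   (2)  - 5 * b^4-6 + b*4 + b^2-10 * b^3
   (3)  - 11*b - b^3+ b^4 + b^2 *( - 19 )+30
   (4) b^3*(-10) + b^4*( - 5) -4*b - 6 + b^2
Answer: 4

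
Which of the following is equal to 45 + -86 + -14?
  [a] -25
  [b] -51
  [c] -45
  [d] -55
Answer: d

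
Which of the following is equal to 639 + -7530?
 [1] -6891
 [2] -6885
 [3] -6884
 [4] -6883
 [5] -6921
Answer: 1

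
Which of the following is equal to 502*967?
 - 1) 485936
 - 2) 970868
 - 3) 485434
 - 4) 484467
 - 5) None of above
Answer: 3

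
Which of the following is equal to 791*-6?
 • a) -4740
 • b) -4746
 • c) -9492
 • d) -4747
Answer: b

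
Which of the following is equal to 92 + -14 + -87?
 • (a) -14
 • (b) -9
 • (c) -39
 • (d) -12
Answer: b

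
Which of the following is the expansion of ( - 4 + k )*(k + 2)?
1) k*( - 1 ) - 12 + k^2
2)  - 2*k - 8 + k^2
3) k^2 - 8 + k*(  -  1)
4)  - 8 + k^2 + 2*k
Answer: 2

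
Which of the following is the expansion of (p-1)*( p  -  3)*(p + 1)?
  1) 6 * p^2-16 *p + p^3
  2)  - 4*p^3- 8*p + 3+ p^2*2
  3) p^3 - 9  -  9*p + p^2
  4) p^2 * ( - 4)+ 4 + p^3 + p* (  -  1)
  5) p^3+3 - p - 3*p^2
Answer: 5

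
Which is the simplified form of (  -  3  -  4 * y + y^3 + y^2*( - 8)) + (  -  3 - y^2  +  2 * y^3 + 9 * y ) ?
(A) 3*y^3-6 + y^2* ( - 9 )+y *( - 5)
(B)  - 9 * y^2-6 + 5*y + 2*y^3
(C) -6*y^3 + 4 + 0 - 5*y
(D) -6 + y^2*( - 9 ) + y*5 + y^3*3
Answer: D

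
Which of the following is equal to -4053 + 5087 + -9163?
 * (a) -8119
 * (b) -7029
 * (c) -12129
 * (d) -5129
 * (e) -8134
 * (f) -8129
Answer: f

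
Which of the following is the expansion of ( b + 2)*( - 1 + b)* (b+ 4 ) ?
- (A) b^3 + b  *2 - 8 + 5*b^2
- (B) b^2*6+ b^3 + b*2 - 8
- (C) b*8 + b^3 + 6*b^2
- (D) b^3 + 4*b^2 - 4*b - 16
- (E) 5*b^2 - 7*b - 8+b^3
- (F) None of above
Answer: A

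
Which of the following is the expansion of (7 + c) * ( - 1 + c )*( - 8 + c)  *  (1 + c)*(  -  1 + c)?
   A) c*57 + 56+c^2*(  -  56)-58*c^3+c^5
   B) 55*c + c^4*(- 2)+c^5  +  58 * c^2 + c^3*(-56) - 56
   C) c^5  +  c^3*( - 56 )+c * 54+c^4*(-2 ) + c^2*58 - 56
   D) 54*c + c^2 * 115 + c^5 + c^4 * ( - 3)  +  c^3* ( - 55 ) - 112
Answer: B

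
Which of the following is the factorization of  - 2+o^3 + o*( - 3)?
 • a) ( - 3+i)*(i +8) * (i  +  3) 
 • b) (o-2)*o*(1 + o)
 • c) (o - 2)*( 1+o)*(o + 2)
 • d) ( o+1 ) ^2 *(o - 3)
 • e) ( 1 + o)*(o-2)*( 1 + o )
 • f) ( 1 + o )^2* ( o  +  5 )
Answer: e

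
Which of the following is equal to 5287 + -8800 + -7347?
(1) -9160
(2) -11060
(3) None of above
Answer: 3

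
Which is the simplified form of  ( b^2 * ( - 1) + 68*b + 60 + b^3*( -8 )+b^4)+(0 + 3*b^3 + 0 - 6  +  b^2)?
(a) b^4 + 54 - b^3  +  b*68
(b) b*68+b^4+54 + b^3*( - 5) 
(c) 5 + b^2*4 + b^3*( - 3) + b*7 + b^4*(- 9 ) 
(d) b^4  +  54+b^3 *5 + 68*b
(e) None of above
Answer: b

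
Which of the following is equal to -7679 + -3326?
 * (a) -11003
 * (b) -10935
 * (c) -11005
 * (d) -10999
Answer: c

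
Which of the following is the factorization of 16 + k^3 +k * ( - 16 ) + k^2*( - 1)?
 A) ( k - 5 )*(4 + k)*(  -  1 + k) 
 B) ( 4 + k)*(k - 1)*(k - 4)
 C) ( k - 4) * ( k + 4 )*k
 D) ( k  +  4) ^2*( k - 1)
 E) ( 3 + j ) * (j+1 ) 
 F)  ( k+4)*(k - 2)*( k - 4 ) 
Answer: B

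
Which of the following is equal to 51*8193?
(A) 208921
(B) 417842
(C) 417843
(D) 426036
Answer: C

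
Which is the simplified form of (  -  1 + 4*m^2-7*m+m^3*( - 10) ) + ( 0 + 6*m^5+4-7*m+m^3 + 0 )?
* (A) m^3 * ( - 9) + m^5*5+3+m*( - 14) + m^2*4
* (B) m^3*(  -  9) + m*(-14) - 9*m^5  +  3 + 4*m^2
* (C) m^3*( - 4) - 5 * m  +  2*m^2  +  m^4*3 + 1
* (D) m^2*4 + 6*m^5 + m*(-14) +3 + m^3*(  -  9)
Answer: D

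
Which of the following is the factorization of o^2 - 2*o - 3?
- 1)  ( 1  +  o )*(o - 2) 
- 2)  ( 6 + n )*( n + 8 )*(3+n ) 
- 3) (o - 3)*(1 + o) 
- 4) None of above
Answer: 3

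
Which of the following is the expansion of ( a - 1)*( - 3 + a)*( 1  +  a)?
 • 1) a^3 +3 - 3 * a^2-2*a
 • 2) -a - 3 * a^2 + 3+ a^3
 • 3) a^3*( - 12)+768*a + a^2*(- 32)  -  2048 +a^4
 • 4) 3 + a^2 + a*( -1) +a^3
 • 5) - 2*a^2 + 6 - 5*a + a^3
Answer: 2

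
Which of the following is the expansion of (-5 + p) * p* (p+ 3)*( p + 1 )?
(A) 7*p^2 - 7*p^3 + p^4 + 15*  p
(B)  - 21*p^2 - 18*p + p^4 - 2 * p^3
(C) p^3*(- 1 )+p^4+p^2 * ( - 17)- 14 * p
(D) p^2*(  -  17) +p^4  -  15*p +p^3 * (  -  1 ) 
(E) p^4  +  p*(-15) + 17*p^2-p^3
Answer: D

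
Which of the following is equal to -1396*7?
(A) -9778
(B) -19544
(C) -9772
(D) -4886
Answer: C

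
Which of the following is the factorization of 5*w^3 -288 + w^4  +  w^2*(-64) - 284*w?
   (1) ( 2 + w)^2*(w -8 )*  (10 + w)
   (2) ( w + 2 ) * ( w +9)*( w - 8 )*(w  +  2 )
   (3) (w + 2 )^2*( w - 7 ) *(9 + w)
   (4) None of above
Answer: 2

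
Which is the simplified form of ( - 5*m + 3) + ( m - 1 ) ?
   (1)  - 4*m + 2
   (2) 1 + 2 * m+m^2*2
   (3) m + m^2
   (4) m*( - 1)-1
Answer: 1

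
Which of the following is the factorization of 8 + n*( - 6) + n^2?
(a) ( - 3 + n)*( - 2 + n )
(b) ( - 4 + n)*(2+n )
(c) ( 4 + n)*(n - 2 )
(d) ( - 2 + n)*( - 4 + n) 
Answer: d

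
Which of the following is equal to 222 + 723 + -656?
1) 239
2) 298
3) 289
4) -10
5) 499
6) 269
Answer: 3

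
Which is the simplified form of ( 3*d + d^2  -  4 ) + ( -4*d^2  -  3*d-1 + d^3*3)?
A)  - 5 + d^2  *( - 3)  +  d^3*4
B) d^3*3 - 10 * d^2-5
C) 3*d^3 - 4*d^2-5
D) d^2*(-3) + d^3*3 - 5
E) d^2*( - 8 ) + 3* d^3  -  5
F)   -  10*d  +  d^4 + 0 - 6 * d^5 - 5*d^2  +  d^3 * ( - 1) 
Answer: D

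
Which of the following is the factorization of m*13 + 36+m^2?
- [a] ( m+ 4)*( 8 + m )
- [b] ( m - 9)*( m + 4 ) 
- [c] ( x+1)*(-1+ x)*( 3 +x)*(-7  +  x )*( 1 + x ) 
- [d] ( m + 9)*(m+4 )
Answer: d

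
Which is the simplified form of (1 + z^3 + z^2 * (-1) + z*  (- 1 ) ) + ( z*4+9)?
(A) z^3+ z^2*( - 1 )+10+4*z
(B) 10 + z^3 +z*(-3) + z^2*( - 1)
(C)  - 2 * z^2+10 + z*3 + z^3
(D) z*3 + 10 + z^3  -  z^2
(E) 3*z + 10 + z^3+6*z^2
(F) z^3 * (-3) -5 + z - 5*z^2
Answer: D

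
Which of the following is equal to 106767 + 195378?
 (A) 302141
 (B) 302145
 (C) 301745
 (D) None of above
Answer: B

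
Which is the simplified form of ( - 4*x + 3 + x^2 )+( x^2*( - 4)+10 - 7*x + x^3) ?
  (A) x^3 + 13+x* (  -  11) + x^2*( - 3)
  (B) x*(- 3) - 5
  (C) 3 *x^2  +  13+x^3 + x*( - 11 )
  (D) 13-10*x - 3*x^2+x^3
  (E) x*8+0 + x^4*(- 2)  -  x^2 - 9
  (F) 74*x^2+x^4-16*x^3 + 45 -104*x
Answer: A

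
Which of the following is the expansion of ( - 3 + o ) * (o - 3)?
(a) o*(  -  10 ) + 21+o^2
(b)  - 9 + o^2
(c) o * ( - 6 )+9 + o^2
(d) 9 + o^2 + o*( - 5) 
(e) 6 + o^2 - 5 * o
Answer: c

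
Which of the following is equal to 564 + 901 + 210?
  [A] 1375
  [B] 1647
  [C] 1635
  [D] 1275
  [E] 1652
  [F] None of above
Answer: F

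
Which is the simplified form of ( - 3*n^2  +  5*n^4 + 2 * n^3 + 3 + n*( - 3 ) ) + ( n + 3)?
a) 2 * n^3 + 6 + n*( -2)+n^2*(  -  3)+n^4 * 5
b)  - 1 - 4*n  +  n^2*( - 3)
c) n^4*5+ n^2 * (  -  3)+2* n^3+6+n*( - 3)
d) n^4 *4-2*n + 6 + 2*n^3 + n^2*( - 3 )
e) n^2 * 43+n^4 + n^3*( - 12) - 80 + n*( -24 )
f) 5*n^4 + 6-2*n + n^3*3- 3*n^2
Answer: a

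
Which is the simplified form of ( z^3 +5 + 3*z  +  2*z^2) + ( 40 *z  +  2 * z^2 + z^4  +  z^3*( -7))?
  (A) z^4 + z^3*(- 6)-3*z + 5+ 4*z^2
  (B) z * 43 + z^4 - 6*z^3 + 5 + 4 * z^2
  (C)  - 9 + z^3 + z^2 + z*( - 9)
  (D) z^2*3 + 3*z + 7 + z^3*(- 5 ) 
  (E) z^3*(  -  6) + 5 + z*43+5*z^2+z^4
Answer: B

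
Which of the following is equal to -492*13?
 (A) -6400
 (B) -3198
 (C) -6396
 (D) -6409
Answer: C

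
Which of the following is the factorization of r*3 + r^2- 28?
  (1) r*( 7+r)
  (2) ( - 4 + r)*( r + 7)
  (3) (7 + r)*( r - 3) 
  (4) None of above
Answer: 2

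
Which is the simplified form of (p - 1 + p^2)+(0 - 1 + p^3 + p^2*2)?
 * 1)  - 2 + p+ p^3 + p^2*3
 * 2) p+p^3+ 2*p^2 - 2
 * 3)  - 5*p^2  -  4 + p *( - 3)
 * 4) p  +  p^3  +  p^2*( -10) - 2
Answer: 1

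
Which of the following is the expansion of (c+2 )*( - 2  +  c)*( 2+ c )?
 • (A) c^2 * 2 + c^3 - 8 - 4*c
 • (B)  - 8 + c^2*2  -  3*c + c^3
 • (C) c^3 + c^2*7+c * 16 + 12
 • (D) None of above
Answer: A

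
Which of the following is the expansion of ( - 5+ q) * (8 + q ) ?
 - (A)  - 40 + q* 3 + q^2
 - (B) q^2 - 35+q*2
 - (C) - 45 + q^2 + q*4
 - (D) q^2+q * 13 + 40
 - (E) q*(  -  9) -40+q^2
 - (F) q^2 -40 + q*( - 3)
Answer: A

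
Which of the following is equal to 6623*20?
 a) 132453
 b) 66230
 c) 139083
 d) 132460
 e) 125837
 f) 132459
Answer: d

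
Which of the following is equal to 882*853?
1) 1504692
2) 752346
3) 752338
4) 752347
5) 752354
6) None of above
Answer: 2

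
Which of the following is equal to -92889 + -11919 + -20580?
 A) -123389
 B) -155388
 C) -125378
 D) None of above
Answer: D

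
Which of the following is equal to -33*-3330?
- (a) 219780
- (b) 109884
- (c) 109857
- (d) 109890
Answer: d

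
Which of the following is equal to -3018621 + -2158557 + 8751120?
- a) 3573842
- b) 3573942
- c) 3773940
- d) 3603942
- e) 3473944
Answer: b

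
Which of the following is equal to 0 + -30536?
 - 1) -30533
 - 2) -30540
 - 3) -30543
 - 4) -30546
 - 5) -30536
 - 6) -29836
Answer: 5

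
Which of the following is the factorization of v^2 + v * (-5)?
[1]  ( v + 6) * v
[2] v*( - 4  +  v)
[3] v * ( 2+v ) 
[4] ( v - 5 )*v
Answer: 4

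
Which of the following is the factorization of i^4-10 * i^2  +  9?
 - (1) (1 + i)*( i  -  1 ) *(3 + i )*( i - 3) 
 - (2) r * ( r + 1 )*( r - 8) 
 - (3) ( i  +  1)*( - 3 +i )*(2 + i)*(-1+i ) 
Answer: 1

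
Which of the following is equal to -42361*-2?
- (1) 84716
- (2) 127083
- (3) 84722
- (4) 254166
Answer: 3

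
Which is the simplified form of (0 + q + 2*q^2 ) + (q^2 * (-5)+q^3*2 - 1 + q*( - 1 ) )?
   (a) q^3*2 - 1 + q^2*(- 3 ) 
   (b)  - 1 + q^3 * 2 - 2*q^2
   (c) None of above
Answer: a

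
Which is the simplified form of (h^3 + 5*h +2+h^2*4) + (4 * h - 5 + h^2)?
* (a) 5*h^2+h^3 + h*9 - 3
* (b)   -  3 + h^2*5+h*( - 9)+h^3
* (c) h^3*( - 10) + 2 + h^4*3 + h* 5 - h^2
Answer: a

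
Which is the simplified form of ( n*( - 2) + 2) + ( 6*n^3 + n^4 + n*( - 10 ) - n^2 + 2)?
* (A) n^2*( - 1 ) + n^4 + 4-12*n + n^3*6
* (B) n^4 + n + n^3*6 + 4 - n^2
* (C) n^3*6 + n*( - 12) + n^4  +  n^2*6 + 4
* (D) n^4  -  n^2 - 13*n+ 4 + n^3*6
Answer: A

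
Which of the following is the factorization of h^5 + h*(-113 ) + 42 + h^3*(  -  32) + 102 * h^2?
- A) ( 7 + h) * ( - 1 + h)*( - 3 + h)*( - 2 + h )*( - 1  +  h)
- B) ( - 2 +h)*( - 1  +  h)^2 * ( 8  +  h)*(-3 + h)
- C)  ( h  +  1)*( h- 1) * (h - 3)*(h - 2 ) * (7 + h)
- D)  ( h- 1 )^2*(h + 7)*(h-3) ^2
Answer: A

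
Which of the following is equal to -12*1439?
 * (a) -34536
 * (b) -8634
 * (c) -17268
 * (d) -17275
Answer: c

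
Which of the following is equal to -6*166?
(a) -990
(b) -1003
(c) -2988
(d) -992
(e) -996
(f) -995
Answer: e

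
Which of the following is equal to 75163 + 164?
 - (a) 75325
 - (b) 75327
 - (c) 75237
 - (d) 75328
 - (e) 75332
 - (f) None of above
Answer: b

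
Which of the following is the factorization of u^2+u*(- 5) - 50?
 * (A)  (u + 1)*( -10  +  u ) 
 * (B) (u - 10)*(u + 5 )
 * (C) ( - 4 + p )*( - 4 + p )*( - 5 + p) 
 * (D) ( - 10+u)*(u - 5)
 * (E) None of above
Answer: B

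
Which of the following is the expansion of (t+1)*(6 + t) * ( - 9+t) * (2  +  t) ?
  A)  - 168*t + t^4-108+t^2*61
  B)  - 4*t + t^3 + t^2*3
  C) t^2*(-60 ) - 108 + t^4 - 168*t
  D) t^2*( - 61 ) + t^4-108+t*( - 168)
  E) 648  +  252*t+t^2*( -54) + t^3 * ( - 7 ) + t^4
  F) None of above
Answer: D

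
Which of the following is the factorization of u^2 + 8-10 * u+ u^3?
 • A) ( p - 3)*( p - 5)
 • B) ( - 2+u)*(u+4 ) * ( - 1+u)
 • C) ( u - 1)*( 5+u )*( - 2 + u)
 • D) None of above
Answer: B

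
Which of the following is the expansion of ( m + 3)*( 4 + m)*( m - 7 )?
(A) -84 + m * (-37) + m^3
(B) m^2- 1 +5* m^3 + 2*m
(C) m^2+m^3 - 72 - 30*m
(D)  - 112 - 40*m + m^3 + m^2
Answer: A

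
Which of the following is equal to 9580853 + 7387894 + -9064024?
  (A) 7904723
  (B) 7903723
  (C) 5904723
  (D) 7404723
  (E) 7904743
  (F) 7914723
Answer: A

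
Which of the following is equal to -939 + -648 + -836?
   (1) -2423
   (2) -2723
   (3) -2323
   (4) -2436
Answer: 1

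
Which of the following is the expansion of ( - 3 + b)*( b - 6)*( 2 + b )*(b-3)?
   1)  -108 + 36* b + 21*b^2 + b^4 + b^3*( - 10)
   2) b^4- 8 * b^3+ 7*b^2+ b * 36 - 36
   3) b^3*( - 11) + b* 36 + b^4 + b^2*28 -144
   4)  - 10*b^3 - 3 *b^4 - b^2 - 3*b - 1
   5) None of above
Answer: 1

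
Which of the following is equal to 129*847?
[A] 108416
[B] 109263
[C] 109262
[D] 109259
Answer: B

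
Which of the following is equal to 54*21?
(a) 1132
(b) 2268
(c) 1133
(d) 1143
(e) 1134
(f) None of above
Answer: e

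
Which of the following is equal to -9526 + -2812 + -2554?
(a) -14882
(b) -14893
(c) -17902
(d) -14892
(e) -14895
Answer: d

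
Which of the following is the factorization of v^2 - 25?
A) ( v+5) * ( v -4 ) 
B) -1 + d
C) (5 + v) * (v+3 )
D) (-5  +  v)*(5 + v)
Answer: D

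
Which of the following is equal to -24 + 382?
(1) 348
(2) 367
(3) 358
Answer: 3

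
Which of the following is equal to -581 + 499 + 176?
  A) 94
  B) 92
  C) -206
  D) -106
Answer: A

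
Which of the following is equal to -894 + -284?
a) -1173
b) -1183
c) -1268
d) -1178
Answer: d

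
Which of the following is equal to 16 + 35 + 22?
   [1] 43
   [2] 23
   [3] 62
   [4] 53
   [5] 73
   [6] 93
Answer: 5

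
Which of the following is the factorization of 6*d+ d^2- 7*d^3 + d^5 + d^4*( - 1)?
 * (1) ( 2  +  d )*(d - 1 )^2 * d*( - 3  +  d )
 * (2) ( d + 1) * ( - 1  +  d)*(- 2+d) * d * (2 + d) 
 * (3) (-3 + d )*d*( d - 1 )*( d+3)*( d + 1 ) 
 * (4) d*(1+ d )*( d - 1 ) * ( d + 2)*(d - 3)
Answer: 4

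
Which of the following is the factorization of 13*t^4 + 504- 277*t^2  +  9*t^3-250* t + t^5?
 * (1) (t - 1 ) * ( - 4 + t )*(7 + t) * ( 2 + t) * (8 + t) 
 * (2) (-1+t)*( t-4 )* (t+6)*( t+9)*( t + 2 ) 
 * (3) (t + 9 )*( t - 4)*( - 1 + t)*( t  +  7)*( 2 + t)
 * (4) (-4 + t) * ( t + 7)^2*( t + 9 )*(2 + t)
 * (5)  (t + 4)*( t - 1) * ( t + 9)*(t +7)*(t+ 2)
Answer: 3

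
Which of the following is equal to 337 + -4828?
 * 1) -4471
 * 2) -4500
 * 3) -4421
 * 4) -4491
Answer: 4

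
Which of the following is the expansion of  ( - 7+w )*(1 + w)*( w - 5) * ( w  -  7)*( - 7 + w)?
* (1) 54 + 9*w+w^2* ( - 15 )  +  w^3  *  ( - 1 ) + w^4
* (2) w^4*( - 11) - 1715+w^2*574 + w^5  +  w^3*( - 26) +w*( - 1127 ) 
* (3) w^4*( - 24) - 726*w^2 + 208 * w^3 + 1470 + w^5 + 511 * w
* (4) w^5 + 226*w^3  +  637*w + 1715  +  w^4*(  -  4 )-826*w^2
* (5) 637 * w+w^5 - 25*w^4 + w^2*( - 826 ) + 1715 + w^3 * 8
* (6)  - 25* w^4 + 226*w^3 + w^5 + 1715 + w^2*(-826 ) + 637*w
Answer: 6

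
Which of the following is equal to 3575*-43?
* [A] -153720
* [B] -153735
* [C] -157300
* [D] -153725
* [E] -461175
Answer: D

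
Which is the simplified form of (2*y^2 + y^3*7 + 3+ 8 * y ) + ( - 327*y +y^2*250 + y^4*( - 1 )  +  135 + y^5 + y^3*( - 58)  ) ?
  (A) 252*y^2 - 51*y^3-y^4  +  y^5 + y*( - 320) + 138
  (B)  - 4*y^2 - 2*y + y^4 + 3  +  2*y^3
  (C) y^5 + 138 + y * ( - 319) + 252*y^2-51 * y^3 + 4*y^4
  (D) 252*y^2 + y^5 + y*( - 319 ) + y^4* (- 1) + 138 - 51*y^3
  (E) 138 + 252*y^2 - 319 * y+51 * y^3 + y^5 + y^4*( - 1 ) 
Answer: D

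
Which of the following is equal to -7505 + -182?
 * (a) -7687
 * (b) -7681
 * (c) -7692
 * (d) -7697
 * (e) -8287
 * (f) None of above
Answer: a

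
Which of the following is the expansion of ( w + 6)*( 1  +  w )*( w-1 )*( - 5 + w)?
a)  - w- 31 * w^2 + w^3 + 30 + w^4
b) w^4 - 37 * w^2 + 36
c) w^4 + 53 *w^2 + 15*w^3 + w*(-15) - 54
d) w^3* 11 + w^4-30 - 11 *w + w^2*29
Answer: a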